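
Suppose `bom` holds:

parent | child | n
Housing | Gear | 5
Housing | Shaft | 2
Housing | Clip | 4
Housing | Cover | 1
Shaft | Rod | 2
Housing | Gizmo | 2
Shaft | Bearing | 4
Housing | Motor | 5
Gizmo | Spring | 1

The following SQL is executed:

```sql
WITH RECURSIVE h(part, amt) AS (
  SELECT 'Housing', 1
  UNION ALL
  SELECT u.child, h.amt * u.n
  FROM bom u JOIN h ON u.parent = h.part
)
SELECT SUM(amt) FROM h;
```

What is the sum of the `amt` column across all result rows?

Base: (Housing, amt=1).
Iteration 1: components of {Housing} -> Clip = 1*4 = 4, Cover = 1*1 = 1, Gear = 1*5 = 5, Gizmo = 1*2 = 2, Motor = 1*5 = 5, Shaft = 1*2 = 2.
Iteration 2: components of {Clip,Cover,Gear,Gizmo,Motor,Shaft} -> Bearing = 2*4 = 8, Rod = 2*2 = 4, Spring = 2*1 = 2.
Iteration 3: no further components; recursion stops.
SUM(amt) = 1 + 5 + 2 + 4 + 1 + 2 + 5 + 4 + 8 + 2 = 34.

34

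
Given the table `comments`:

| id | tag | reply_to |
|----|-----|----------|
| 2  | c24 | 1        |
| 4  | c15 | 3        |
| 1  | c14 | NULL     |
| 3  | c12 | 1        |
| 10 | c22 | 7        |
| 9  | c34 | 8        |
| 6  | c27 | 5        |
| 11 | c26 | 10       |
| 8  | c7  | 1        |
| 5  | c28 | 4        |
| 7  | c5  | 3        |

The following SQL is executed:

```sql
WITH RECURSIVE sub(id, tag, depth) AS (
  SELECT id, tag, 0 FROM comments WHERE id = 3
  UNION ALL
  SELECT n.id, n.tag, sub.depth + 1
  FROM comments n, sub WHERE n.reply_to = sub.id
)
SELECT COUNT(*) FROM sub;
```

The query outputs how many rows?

Base: id=3 (c12) at depth 0.
Iteration 1: rows with reply_to in {3} -> c15 (id 4, depth 1), c5 (id 7, depth 1).
Iteration 2: rows with reply_to in {4,7} -> c28 (id 5, depth 2), c22 (id 10, depth 2).
Iteration 3: rows with reply_to in {5,10} -> c27 (id 6, depth 3), c26 (id 11, depth 3).
Iteration 4: no rows with reply_to in {6,11}; recursion stops.
Total rows emitted: 7.

7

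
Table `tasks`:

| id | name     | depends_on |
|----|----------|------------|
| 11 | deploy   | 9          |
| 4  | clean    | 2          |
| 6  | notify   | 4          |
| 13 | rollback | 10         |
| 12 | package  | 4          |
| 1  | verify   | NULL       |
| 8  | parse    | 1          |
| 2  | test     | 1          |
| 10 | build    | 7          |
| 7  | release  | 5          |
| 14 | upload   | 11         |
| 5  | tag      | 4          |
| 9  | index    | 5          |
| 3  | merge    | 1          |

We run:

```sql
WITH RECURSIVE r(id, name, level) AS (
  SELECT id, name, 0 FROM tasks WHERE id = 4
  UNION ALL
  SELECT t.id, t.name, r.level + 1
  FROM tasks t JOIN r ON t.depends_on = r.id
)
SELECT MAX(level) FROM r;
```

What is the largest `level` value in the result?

4

Base: id=4 (clean) at level 0.
Iteration 1: rows with depends_on in {4} -> tag (id 5, level 1), notify (id 6, level 1), package (id 12, level 1).
Iteration 2: rows with depends_on in {5,6,12} -> release (id 7, level 2), index (id 9, level 2).
Iteration 3: rows with depends_on in {7,9} -> build (id 10, level 3), deploy (id 11, level 3).
Iteration 4: rows with depends_on in {10,11} -> rollback (id 13, level 4), upload (id 14, level 4).
Iteration 5: no rows with depends_on in {13,14}; recursion stops.
level values: 0, 1, 1, 1, 2, 2, 3, 3, 4, 4; the maximum is 4.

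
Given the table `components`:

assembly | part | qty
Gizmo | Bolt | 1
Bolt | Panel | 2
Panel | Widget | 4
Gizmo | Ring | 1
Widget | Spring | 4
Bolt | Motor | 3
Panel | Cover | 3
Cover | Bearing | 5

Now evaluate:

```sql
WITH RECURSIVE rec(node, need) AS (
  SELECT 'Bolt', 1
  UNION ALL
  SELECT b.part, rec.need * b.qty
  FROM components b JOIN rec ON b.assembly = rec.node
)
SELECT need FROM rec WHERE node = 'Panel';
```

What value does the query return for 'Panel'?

2

Base: (Bolt, need=1).
Iteration 1: components of {Bolt} -> Motor = 1*3 = 3, Panel = 1*2 = 2.
Iteration 2: components of {Motor,Panel} -> Cover = 2*3 = 6, Widget = 2*4 = 8.
Iteration 3: components of {Cover,Widget} -> Bearing = 6*5 = 30, Spring = 8*4 = 32.
Iteration 4: no further components; recursion stops.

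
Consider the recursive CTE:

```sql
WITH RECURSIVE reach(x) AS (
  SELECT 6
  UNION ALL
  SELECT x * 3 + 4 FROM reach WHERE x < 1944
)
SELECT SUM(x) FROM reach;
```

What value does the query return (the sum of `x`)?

Base: x=6.
Iteration 1: 6 < 1944 holds -> x = 6 * 3 + 4 = 22.
Iteration 2: 22 < 1944 holds -> x = 22 * 3 + 4 = 70.
Iteration 3: 70 < 1944 holds -> x = 70 * 3 + 4 = 214.
Iteration 4: 214 < 1944 holds -> x = 214 * 3 + 4 = 646.
Iteration 5: 646 < 1944 holds -> x = 646 * 3 + 4 = 1942.
Iteration 6: 1942 < 1944 holds -> x = 1942 * 3 + 4 = 5830.
Iteration 7: 5830 < 1944 fails; recursion stops.
SUM(x) = 6 + 22 + 70 + 214 + 646 + 1942 + 5830 = 8730.

8730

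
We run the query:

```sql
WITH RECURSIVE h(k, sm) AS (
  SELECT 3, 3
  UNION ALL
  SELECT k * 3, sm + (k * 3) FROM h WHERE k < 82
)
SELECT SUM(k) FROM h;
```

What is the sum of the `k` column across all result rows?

Base: k=3, sm=3.
Iteration 1: 3 < 82 holds -> k = 3 * 3 = 9, sm = 3 + 9 = 12.
Iteration 2: 9 < 82 holds -> k = 9 * 3 = 27, sm = 12 + 27 = 39.
Iteration 3: 27 < 82 holds -> k = 27 * 3 = 81, sm = 39 + 81 = 120.
Iteration 4: 81 < 82 holds -> k = 81 * 3 = 243, sm = 120 + 243 = 363.
Iteration 5: 243 < 82 fails; recursion stops.
SUM(k) = 3 + 9 + 27 + 81 + 243 = 363.

363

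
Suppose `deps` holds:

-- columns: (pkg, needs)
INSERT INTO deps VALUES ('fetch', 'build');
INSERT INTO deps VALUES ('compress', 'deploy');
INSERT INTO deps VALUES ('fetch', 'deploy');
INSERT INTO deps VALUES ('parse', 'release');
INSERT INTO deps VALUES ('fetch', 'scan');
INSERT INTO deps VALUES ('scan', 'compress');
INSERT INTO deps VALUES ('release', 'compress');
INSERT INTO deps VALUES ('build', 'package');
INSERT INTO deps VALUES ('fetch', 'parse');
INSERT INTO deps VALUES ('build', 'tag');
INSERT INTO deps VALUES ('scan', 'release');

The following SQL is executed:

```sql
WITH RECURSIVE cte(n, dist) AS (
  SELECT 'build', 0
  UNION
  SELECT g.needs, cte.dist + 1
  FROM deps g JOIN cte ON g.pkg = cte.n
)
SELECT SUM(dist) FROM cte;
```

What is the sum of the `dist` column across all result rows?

Base: (build, dist=0).
Iteration 1: edges from {build} -> (package, dist=1), (tag, dist=1).
Iteration 2: no outgoing edges from {package,tag}; recursion stops.
SUM(dist) = 0 + 1 + 1 = 2.

2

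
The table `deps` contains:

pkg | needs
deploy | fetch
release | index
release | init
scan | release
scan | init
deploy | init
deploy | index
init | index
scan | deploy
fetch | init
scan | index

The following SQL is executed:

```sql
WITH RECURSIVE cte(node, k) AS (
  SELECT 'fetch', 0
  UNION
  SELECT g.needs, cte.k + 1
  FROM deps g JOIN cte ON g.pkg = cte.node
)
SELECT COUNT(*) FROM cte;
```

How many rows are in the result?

Base: (fetch, k=0).
Iteration 1: edges from {fetch} -> (init, k=1).
Iteration 2: edges from {init} -> (index, k=2).
Iteration 3: no outgoing edges from {index}; recursion stops.
Total rows emitted: 3.

3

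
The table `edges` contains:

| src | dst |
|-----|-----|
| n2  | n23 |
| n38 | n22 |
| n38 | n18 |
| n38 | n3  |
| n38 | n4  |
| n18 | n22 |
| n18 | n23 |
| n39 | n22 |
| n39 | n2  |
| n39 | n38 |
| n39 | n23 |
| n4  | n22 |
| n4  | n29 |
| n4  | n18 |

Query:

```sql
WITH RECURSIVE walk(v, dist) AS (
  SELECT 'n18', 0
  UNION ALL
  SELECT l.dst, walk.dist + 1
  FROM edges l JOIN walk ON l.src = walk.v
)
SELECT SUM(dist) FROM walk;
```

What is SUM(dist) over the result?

Base: (n18, dist=0).
Iteration 1: edges from {n18} -> (n22, dist=1), (n23, dist=1).
Iteration 2: no outgoing edges from {n22,n23}; recursion stops.
SUM(dist) = 0 + 1 + 1 = 2.

2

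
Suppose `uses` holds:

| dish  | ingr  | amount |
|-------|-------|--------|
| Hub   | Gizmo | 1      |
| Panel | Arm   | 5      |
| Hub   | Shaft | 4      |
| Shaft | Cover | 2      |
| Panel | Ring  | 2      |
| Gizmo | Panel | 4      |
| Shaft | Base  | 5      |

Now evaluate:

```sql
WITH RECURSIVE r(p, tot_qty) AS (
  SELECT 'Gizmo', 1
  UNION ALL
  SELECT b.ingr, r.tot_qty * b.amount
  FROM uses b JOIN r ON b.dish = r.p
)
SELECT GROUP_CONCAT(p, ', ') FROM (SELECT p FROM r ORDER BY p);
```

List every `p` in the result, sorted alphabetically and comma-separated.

Arm, Gizmo, Panel, Ring

Base: (Gizmo, tot_qty=1).
Iteration 1: components of {Gizmo} -> Panel = 1*4 = 4.
Iteration 2: components of {Panel} -> Arm = 4*5 = 20, Ring = 4*2 = 8.
Iteration 3: no further components; recursion stops.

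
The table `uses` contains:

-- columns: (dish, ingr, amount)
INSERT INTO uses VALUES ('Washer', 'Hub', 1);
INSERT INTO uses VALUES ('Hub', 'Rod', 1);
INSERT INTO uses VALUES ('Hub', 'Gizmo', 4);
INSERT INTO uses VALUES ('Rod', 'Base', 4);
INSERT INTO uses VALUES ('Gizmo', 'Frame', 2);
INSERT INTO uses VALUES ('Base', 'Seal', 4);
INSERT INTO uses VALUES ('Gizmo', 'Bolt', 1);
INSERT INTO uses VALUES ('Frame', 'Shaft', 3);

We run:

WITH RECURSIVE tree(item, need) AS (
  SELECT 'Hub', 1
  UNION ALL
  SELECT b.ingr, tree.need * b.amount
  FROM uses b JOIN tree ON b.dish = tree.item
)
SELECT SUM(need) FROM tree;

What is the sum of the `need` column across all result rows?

62

Base: (Hub, need=1).
Iteration 1: components of {Hub} -> Gizmo = 1*4 = 4, Rod = 1*1 = 1.
Iteration 2: components of {Gizmo,Rod} -> Base = 1*4 = 4, Bolt = 4*1 = 4, Frame = 4*2 = 8.
Iteration 3: components of {Base,Bolt,Frame} -> Seal = 4*4 = 16, Shaft = 8*3 = 24.
Iteration 4: no further components; recursion stops.
SUM(need) = 1 + 1 + 4 + 4 + 8 + 4 + 16 + 24 = 62.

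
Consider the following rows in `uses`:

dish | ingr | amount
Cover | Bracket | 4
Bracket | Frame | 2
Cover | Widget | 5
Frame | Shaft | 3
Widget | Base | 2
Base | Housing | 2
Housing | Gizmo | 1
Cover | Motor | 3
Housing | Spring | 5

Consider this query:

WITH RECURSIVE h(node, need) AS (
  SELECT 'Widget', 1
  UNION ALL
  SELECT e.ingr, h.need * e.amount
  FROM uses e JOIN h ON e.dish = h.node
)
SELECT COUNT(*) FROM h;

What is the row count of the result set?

Base: (Widget, need=1).
Iteration 1: components of {Widget} -> Base = 1*2 = 2.
Iteration 2: components of {Base} -> Housing = 2*2 = 4.
Iteration 3: components of {Housing} -> Gizmo = 4*1 = 4, Spring = 4*5 = 20.
Iteration 4: no further components; recursion stops.
Total rows emitted: 5.

5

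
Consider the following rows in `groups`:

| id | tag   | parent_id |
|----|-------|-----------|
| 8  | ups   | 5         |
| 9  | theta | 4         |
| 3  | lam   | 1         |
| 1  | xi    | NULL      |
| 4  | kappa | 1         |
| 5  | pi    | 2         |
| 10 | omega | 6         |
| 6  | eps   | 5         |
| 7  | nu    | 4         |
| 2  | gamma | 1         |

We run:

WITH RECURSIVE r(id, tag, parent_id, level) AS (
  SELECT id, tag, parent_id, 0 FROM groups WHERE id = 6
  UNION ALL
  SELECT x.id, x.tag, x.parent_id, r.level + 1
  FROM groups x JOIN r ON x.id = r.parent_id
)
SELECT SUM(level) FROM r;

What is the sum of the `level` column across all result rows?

Base: id=6 (eps), parent_id=5, level 0.
Iteration 1: join on id=5 -> pi (id 5, parent_id=2, level 1).
Iteration 2: join on id=2 -> gamma (id 2, parent_id=1, level 2).
Iteration 3: join on id=1 -> xi (id 1, parent_id=NULL, level 3).
Iteration 4: parent_id is NULL; no match; recursion stops.
SUM(level) = 0 + 1 + 2 + 3 = 6.

6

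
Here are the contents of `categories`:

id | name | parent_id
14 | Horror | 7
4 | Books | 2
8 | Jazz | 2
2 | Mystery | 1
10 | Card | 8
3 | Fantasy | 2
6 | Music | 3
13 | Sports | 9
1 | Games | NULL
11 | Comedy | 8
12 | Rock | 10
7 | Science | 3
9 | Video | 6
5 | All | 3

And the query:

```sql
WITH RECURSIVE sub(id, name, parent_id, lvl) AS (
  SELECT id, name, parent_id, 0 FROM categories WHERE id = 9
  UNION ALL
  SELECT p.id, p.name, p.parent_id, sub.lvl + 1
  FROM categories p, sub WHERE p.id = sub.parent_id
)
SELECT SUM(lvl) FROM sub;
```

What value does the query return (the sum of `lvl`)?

10

Base: id=9 (Video), parent_id=6, lvl 0.
Iteration 1: join on id=6 -> Music (id 6, parent_id=3, lvl 1).
Iteration 2: join on id=3 -> Fantasy (id 3, parent_id=2, lvl 2).
Iteration 3: join on id=2 -> Mystery (id 2, parent_id=1, lvl 3).
Iteration 4: join on id=1 -> Games (id 1, parent_id=NULL, lvl 4).
Iteration 5: parent_id is NULL; no match; recursion stops.
SUM(lvl) = 0 + 1 + 2 + 3 + 4 = 10.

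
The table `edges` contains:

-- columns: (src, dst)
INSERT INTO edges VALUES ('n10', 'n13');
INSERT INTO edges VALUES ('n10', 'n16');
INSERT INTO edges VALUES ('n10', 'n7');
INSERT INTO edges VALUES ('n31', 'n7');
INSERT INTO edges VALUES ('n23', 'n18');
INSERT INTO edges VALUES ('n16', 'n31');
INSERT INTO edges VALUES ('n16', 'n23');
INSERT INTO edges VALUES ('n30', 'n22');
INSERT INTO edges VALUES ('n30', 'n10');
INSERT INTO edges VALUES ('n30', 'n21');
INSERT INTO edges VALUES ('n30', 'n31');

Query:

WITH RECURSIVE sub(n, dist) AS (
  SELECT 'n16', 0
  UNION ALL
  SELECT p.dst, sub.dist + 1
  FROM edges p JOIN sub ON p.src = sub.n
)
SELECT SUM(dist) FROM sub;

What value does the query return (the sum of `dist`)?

Base: (n16, dist=0).
Iteration 1: edges from {n16} -> (n23, dist=1), (n31, dist=1).
Iteration 2: edges from {n23,n31} -> (n18, dist=2), (n7, dist=2).
Iteration 3: no outgoing edges from {n18,n7}; recursion stops.
SUM(dist) = 0 + 1 + 1 + 2 + 2 = 6.

6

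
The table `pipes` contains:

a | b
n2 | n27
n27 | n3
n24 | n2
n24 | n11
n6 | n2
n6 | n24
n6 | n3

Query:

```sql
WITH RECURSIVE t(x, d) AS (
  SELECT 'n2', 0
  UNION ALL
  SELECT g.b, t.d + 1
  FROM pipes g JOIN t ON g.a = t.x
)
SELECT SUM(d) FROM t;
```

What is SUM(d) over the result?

3

Base: (n2, d=0).
Iteration 1: edges from {n2} -> (n27, d=1).
Iteration 2: edges from {n27} -> (n3, d=2).
Iteration 3: no outgoing edges from {n3}; recursion stops.
SUM(d) = 0 + 1 + 2 = 3.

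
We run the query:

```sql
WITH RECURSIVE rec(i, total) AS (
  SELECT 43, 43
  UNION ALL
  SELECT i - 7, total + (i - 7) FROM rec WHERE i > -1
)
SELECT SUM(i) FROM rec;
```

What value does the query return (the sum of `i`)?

Base: i=43, total=43.
Iteration 1: 43 > -1 holds -> i = 43 - 7 = 36, total = 43 + 36 = 79.
Iteration 2: 36 > -1 holds -> i = 36 - 7 = 29, total = 79 + 29 = 108.
Iteration 3: 29 > -1 holds -> i = 29 - 7 = 22, total = 108 + 22 = 130.
Iteration 4: 22 > -1 holds -> i = 22 - 7 = 15, total = 130 + 15 = 145.
Iteration 5: 15 > -1 holds -> i = 15 - 7 = 8, total = 145 + 8 = 153.
Iteration 6: 8 > -1 holds -> i = 8 - 7 = 1, total = 153 + 1 = 154.
Iteration 7: 1 > -1 holds -> i = 1 - 7 = -6, total = 154 + -6 = 148.
Iteration 8: -6 > -1 fails; recursion stops.
SUM(i) = 43 + 36 + 29 + 22 + 15 + 8 + 1 + -6 = 148.

148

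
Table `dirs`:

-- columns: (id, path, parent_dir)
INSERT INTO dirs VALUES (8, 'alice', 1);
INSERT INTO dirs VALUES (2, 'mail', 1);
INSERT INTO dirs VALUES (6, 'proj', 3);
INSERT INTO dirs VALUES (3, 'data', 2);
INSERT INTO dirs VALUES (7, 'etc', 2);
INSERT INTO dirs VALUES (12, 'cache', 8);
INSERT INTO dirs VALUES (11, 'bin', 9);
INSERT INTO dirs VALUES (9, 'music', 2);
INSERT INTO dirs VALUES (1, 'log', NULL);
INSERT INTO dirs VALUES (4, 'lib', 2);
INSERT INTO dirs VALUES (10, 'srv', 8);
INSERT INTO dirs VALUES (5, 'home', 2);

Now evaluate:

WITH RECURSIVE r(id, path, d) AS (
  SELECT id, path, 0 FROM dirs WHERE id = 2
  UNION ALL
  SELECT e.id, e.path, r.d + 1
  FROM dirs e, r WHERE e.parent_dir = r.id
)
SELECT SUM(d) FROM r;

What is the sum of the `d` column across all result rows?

9

Base: id=2 (mail) at d 0.
Iteration 1: rows with parent_dir in {2} -> data (id 3, d 1), lib (id 4, d 1), home (id 5, d 1), etc (id 7, d 1), music (id 9, d 1).
Iteration 2: rows with parent_dir in {3,4,5,7,9} -> proj (id 6, d 2), bin (id 11, d 2).
Iteration 3: no rows with parent_dir in {6,11}; recursion stops.
SUM(d) = 0 + 1 + 1 + 1 + 1 + 1 + 2 + 2 = 9.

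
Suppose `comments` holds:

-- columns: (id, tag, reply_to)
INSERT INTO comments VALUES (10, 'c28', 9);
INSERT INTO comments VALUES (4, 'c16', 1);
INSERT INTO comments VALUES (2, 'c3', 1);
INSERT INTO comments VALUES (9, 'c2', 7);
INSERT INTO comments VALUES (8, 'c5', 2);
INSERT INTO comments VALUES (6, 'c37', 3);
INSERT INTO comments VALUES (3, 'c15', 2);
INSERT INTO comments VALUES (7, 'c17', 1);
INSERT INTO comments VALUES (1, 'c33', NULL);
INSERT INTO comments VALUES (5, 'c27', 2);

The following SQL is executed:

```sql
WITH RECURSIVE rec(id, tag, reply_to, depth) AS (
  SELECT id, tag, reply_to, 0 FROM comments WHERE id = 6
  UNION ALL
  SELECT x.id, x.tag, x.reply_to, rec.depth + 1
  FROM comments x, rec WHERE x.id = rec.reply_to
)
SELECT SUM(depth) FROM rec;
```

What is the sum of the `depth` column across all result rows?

6

Base: id=6 (c37), reply_to=3, depth 0.
Iteration 1: join on id=3 -> c15 (id 3, reply_to=2, depth 1).
Iteration 2: join on id=2 -> c3 (id 2, reply_to=1, depth 2).
Iteration 3: join on id=1 -> c33 (id 1, reply_to=NULL, depth 3).
Iteration 4: reply_to is NULL; no match; recursion stops.
SUM(depth) = 0 + 1 + 2 + 3 = 6.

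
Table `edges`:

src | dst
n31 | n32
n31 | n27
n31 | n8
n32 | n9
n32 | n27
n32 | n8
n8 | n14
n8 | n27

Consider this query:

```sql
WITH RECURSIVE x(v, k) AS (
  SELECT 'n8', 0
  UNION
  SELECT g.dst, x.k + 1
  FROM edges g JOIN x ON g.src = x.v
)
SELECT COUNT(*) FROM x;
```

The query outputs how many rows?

Base: (n8, k=0).
Iteration 1: edges from {n8} -> (n14, k=1), (n27, k=1).
Iteration 2: no outgoing edges from {n14,n27}; recursion stops.
Total rows emitted: 3.

3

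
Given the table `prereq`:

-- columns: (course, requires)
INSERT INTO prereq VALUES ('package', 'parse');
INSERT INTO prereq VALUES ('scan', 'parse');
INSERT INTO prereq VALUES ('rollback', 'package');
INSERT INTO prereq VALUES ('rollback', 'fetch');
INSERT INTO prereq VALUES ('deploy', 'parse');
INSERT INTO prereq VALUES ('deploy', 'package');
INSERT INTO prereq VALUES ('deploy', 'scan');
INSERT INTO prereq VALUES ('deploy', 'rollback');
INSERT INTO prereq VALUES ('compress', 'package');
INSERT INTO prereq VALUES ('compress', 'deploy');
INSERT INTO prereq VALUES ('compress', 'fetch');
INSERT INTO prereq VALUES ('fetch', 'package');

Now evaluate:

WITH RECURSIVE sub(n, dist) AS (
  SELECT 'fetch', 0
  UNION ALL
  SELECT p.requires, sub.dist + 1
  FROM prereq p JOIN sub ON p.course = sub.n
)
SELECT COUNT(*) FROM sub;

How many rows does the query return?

3

Base: (fetch, dist=0).
Iteration 1: edges from {fetch} -> (package, dist=1).
Iteration 2: edges from {package} -> (parse, dist=2).
Iteration 3: no outgoing edges from {parse}; recursion stops.
Total rows emitted: 3.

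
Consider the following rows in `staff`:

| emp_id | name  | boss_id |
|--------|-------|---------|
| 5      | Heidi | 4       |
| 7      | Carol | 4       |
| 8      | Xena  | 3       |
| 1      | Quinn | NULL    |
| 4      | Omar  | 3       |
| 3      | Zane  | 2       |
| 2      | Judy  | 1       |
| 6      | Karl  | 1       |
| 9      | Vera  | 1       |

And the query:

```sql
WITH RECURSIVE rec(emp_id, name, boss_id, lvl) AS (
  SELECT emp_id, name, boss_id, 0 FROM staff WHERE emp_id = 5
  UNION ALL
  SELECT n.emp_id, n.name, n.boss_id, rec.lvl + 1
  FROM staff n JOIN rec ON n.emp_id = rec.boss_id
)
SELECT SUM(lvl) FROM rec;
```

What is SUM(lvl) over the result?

10

Base: emp_id=5 (Heidi), boss_id=4, lvl 0.
Iteration 1: join on emp_id=4 -> Omar (id 4, boss_id=3, lvl 1).
Iteration 2: join on emp_id=3 -> Zane (id 3, boss_id=2, lvl 2).
Iteration 3: join on emp_id=2 -> Judy (id 2, boss_id=1, lvl 3).
Iteration 4: join on emp_id=1 -> Quinn (id 1, boss_id=NULL, lvl 4).
Iteration 5: boss_id is NULL; no match; recursion stops.
SUM(lvl) = 0 + 1 + 2 + 3 + 4 = 10.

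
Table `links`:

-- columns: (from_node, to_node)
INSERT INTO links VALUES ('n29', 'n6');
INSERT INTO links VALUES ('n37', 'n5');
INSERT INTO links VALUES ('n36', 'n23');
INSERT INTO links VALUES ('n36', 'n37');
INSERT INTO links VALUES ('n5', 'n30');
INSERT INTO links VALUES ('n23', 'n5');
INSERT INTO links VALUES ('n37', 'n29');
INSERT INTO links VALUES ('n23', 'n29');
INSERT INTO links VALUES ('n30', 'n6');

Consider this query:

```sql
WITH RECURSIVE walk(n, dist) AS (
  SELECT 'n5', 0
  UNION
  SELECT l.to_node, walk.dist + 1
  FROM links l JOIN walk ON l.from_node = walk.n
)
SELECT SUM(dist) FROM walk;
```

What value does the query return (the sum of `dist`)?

Base: (n5, dist=0).
Iteration 1: edges from {n5} -> (n30, dist=1).
Iteration 2: edges from {n30} -> (n6, dist=2).
Iteration 3: no outgoing edges from {n6}; recursion stops.
SUM(dist) = 0 + 1 + 2 = 3.

3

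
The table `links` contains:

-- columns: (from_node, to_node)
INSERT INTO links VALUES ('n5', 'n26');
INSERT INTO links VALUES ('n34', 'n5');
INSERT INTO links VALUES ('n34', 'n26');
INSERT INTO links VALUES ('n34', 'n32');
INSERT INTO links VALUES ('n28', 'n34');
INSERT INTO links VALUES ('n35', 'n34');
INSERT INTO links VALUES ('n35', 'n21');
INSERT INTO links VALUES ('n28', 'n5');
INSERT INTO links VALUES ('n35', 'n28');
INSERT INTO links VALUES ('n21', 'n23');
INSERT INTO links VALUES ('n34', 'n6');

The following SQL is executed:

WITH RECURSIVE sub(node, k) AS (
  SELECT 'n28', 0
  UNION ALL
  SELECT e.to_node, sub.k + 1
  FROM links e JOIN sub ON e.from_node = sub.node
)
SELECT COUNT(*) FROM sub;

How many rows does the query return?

9

Base: (n28, k=0).
Iteration 1: edges from {n28} -> (n34, k=1), (n5, k=1).
Iteration 2: edges from {n34,n5} -> (n26, k=2) x2, (n32, k=2), (n5, k=2), (n6, k=2). [UNION ALL keeps all 5 new rows, including repeats]
Iteration 3: edges from {n26,n32,n5,n6} -> (n26, k=3).
Iteration 4: no outgoing edges from {n26}; recursion stops.
Total rows emitted: 9.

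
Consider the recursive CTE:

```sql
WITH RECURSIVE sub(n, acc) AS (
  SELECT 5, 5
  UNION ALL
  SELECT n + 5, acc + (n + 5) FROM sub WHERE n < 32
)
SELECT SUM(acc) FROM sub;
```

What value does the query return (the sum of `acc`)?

Base: n=5, acc=5.
Iteration 1: 5 < 32 holds -> n = 5 + 5 = 10, acc = 5 + 10 = 15.
Iteration 2: 10 < 32 holds -> n = 10 + 5 = 15, acc = 15 + 15 = 30.
Iteration 3: 15 < 32 holds -> n = 15 + 5 = 20, acc = 30 + 20 = 50.
Iteration 4: 20 < 32 holds -> n = 20 + 5 = 25, acc = 50 + 25 = 75.
Iteration 5: 25 < 32 holds -> n = 25 + 5 = 30, acc = 75 + 30 = 105.
Iteration 6: 30 < 32 holds -> n = 30 + 5 = 35, acc = 105 + 35 = 140.
Iteration 7: 35 < 32 fails; recursion stops.
SUM(acc) = 5 + 15 + 30 + 50 + 75 + 105 + 140 = 420.

420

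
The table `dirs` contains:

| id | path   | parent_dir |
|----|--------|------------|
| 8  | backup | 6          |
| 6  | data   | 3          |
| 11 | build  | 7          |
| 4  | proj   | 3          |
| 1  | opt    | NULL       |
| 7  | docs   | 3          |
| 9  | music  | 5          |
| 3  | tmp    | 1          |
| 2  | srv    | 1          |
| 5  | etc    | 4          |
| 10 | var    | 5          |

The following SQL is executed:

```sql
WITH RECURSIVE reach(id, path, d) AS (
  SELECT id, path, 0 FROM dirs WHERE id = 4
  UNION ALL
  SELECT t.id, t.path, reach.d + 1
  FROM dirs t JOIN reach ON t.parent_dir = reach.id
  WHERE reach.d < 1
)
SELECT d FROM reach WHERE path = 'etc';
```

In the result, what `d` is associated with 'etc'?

Base: id=4 (proj) at d 0.
Iteration 1: rows with parent_dir in {4} -> etc (id 5, d 1).
Iteration 2: d < 1 fails for all current rows; recursion stops.

1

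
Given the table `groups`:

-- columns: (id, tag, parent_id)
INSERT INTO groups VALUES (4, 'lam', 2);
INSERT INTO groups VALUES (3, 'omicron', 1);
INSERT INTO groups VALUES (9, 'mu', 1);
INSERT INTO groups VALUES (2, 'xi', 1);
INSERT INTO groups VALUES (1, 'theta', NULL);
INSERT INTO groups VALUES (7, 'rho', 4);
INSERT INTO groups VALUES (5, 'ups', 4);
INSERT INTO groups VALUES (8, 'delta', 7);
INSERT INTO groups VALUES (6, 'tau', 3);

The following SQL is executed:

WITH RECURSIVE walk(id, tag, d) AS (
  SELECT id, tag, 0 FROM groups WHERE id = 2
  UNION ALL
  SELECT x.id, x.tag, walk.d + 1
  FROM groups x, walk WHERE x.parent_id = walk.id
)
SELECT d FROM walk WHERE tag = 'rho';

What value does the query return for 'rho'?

Base: id=2 (xi) at d 0.
Iteration 1: rows with parent_id in {2} -> lam (id 4, d 1).
Iteration 2: rows with parent_id in {4} -> ups (id 5, d 2), rho (id 7, d 2).
Iteration 3: rows with parent_id in {5,7} -> delta (id 8, d 3).
Iteration 4: no rows with parent_id in {8}; recursion stops.

2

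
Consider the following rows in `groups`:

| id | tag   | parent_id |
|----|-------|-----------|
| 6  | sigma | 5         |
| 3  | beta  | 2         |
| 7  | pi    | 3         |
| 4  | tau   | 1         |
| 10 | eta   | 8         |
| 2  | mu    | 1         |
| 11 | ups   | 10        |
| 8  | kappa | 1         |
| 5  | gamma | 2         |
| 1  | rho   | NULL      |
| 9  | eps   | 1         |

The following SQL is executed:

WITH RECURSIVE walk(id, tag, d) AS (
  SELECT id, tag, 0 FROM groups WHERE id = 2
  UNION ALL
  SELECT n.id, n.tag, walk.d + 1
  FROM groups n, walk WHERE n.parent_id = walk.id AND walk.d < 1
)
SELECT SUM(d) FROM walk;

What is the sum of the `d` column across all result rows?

Base: id=2 (mu) at d 0.
Iteration 1: rows with parent_id in {2} -> beta (id 3, d 1), gamma (id 5, d 1).
Iteration 2: d < 1 fails for all current rows; recursion stops.
SUM(d) = 0 + 1 + 1 = 2.

2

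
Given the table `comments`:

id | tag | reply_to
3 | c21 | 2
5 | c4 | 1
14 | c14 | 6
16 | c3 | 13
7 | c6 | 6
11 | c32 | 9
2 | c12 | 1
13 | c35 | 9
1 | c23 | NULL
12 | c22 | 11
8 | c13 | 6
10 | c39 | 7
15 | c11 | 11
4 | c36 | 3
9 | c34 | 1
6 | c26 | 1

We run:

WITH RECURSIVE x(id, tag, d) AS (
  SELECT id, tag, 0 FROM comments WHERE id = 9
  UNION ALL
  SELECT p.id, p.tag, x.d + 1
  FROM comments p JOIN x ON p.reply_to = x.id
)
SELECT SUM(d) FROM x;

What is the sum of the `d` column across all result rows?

Base: id=9 (c34) at d 0.
Iteration 1: rows with reply_to in {9} -> c32 (id 11, d 1), c35 (id 13, d 1).
Iteration 2: rows with reply_to in {11,13} -> c22 (id 12, d 2), c11 (id 15, d 2), c3 (id 16, d 2).
Iteration 3: no rows with reply_to in {12,15,16}; recursion stops.
SUM(d) = 0 + 1 + 1 + 2 + 2 + 2 = 8.

8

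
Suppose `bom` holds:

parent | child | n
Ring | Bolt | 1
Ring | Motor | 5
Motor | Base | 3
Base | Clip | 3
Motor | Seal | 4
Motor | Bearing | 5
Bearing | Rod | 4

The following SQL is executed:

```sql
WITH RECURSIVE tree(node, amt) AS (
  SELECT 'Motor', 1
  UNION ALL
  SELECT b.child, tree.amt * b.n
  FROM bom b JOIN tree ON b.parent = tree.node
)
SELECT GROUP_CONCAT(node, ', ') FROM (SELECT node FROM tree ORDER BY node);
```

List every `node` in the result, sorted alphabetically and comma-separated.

Base: (Motor, amt=1).
Iteration 1: components of {Motor} -> Base = 1*3 = 3, Bearing = 1*5 = 5, Seal = 1*4 = 4.
Iteration 2: components of {Base,Bearing,Seal} -> Clip = 3*3 = 9, Rod = 5*4 = 20.
Iteration 3: no further components; recursion stops.

Base, Bearing, Clip, Motor, Rod, Seal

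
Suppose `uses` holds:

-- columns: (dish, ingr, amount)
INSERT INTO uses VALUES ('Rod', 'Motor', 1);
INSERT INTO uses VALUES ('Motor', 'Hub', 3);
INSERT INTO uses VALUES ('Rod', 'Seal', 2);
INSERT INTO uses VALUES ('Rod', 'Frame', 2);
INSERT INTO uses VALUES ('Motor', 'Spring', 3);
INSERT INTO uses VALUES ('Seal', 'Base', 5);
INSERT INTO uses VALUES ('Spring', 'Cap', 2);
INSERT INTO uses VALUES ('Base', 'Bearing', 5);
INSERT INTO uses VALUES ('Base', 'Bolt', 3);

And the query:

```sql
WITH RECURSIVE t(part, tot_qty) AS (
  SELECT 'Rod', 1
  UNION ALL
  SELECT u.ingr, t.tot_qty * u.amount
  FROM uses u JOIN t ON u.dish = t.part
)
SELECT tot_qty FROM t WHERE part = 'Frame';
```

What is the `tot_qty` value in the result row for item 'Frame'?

2

Base: (Rod, tot_qty=1).
Iteration 1: components of {Rod} -> Frame = 1*2 = 2, Motor = 1*1 = 1, Seal = 1*2 = 2.
Iteration 2: components of {Frame,Motor,Seal} -> Base = 2*5 = 10, Hub = 1*3 = 3, Spring = 1*3 = 3.
Iteration 3: components of {Base,Hub,Spring} -> Bearing = 10*5 = 50, Bolt = 10*3 = 30, Cap = 3*2 = 6.
Iteration 4: no further components; recursion stops.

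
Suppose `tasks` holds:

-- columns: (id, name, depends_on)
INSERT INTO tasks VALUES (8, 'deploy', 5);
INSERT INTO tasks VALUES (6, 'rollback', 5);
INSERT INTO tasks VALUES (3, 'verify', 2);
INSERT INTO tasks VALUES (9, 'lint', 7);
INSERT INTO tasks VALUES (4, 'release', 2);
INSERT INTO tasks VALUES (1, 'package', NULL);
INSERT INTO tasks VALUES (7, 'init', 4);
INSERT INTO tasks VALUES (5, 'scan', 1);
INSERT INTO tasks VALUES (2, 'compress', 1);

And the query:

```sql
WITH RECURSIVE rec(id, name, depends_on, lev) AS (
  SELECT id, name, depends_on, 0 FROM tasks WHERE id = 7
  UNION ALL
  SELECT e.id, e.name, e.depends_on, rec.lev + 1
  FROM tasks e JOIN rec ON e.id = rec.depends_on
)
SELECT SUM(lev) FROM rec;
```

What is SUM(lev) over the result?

Base: id=7 (init), depends_on=4, lev 0.
Iteration 1: join on id=4 -> release (id 4, depends_on=2, lev 1).
Iteration 2: join on id=2 -> compress (id 2, depends_on=1, lev 2).
Iteration 3: join on id=1 -> package (id 1, depends_on=NULL, lev 3).
Iteration 4: depends_on is NULL; no match; recursion stops.
SUM(lev) = 0 + 1 + 2 + 3 = 6.

6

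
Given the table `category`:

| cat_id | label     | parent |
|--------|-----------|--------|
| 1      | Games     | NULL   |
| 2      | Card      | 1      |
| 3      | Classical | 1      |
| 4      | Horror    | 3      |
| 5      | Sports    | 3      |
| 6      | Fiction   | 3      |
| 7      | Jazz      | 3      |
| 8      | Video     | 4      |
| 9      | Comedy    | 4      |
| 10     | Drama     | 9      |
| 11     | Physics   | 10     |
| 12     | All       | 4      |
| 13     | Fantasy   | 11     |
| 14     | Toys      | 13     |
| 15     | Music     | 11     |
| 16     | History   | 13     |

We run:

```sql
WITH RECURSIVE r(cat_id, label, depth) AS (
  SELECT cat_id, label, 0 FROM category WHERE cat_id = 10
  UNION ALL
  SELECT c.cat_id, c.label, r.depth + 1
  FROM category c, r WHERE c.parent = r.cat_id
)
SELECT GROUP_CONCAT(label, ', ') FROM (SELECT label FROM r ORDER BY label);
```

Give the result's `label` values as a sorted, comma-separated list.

Base: cat_id=10 (Drama) at depth 0.
Iteration 1: rows with parent in {10} -> Physics (id 11, depth 1).
Iteration 2: rows with parent in {11} -> Fantasy (id 13, depth 2), Music (id 15, depth 2).
Iteration 3: rows with parent in {13,15} -> Toys (id 14, depth 3), History (id 16, depth 3).
Iteration 4: no rows with parent in {14,16}; recursion stops.

Drama, Fantasy, History, Music, Physics, Toys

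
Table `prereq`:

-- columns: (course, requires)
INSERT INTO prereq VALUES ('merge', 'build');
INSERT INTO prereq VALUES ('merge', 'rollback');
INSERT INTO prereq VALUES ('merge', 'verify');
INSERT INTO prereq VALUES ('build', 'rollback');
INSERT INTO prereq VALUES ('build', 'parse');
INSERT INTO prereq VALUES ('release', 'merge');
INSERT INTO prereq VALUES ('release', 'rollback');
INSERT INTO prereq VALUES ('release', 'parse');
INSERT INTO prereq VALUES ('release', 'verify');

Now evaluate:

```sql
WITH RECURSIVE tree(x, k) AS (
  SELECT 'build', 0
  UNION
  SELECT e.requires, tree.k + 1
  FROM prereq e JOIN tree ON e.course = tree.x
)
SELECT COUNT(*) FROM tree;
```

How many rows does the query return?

Base: (build, k=0).
Iteration 1: edges from {build} -> (parse, k=1), (rollback, k=1).
Iteration 2: no outgoing edges from {parse,rollback}; recursion stops.
Total rows emitted: 3.

3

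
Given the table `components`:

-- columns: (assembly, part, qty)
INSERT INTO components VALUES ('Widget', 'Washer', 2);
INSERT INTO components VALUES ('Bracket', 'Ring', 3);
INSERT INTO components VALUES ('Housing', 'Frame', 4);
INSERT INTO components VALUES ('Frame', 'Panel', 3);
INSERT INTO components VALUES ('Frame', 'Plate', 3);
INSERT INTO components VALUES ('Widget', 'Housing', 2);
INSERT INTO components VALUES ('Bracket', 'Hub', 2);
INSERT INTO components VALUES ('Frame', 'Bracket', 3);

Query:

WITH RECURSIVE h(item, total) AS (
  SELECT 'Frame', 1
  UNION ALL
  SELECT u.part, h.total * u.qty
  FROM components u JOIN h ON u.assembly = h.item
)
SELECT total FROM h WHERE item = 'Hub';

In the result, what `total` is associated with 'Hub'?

6

Base: (Frame, total=1).
Iteration 1: components of {Frame} -> Bracket = 1*3 = 3, Panel = 1*3 = 3, Plate = 1*3 = 3.
Iteration 2: components of {Bracket,Panel,Plate} -> Hub = 3*2 = 6, Ring = 3*3 = 9.
Iteration 3: no further components; recursion stops.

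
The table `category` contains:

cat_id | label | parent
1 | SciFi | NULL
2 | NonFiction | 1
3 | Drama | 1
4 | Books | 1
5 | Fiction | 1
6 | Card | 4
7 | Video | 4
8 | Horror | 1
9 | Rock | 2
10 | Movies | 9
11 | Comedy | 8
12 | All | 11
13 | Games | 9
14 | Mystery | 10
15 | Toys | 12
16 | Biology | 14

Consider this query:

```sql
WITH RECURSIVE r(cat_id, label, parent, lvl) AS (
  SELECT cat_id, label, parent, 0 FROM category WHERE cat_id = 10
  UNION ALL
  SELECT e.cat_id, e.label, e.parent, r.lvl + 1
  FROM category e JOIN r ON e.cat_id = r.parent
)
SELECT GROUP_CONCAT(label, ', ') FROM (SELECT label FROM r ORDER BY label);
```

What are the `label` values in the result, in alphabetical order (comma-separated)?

Base: cat_id=10 (Movies), parent=9, lvl 0.
Iteration 1: join on cat_id=9 -> Rock (id 9, parent=2, lvl 1).
Iteration 2: join on cat_id=2 -> NonFiction (id 2, parent=1, lvl 2).
Iteration 3: join on cat_id=1 -> SciFi (id 1, parent=NULL, lvl 3).
Iteration 4: parent is NULL; no match; recursion stops.

Movies, NonFiction, Rock, SciFi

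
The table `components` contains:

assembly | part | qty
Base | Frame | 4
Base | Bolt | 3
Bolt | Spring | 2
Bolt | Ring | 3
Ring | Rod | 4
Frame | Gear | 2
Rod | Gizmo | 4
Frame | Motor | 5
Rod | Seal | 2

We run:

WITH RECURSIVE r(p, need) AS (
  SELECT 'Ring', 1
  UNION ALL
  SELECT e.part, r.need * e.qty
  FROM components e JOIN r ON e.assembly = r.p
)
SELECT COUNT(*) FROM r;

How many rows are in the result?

4

Base: (Ring, need=1).
Iteration 1: components of {Ring} -> Rod = 1*4 = 4.
Iteration 2: components of {Rod} -> Gizmo = 4*4 = 16, Seal = 4*2 = 8.
Iteration 3: no further components; recursion stops.
Total rows emitted: 4.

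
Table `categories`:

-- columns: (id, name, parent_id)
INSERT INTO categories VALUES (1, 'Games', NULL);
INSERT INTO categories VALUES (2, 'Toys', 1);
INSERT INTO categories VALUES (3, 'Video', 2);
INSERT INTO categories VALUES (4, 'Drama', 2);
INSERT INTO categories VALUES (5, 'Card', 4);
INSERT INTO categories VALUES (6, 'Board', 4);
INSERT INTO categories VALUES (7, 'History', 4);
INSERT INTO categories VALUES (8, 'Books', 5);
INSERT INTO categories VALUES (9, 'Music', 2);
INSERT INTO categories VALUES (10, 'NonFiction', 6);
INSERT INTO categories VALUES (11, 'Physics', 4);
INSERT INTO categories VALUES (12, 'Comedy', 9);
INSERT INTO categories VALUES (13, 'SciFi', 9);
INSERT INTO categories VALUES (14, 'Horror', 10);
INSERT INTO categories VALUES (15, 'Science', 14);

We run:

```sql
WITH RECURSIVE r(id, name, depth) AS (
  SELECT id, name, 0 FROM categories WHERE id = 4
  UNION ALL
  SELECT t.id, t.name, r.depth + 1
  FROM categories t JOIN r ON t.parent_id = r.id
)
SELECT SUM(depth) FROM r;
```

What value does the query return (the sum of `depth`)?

Base: id=4 (Drama) at depth 0.
Iteration 1: rows with parent_id in {4} -> Card (id 5, depth 1), Board (id 6, depth 1), History (id 7, depth 1), Physics (id 11, depth 1).
Iteration 2: rows with parent_id in {5,6,7,11} -> Books (id 8, depth 2), NonFiction (id 10, depth 2).
Iteration 3: rows with parent_id in {8,10} -> Horror (id 14, depth 3).
Iteration 4: rows with parent_id in {14} -> Science (id 15, depth 4).
Iteration 5: no rows with parent_id in {15}; recursion stops.
SUM(depth) = 0 + 1 + 1 + 1 + 1 + 2 + 2 + 3 + 4 = 15.

15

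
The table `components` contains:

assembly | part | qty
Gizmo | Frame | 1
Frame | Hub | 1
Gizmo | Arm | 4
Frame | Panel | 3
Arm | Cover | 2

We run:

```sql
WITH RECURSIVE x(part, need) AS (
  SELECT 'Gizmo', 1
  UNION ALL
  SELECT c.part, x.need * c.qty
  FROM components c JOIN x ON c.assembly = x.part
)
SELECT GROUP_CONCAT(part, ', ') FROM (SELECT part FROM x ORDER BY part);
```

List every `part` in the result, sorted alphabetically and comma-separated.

Base: (Gizmo, need=1).
Iteration 1: components of {Gizmo} -> Arm = 1*4 = 4, Frame = 1*1 = 1.
Iteration 2: components of {Arm,Frame} -> Cover = 4*2 = 8, Hub = 1*1 = 1, Panel = 1*3 = 3.
Iteration 3: no further components; recursion stops.

Arm, Cover, Frame, Gizmo, Hub, Panel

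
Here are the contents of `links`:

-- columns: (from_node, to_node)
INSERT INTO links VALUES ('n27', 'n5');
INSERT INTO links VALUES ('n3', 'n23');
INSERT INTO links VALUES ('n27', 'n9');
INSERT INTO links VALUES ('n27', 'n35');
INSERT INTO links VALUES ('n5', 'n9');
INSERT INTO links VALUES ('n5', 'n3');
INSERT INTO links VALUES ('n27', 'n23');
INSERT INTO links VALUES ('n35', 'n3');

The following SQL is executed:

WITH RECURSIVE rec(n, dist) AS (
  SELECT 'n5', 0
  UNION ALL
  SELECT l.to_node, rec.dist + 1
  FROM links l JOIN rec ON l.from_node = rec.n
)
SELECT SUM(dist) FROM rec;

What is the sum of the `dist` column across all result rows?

Base: (n5, dist=0).
Iteration 1: edges from {n5} -> (n3, dist=1), (n9, dist=1).
Iteration 2: edges from {n3,n9} -> (n23, dist=2).
Iteration 3: no outgoing edges from {n23}; recursion stops.
SUM(dist) = 0 + 1 + 1 + 2 = 4.

4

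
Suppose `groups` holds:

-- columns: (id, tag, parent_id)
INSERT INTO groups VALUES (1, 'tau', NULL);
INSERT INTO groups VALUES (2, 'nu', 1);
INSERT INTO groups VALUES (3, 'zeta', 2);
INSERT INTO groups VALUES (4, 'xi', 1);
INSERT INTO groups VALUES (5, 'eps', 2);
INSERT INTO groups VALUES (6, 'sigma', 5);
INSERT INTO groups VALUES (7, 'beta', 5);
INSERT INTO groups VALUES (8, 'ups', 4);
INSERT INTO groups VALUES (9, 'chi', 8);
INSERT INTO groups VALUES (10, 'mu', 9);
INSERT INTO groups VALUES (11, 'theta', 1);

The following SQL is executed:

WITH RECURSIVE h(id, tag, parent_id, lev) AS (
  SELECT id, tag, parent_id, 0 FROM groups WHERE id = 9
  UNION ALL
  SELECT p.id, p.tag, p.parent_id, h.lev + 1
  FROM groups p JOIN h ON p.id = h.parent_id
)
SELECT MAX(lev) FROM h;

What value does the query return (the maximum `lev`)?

3

Base: id=9 (chi), parent_id=8, lev 0.
Iteration 1: join on id=8 -> ups (id 8, parent_id=4, lev 1).
Iteration 2: join on id=4 -> xi (id 4, parent_id=1, lev 2).
Iteration 3: join on id=1 -> tau (id 1, parent_id=NULL, lev 3).
Iteration 4: parent_id is NULL; no match; recursion stops.
lev values: 0, 1, 2, 3; the maximum is 3.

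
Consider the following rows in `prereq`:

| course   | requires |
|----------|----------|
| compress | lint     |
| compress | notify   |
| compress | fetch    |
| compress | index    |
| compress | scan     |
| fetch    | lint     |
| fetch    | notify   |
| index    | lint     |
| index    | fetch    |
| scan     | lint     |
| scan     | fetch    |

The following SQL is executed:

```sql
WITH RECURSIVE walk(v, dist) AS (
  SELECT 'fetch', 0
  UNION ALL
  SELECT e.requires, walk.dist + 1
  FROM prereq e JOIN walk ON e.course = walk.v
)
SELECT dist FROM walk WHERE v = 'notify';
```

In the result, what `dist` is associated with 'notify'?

Base: (fetch, dist=0).
Iteration 1: edges from {fetch} -> (lint, dist=1), (notify, dist=1).
Iteration 2: no outgoing edges from {lint,notify}; recursion stops.

1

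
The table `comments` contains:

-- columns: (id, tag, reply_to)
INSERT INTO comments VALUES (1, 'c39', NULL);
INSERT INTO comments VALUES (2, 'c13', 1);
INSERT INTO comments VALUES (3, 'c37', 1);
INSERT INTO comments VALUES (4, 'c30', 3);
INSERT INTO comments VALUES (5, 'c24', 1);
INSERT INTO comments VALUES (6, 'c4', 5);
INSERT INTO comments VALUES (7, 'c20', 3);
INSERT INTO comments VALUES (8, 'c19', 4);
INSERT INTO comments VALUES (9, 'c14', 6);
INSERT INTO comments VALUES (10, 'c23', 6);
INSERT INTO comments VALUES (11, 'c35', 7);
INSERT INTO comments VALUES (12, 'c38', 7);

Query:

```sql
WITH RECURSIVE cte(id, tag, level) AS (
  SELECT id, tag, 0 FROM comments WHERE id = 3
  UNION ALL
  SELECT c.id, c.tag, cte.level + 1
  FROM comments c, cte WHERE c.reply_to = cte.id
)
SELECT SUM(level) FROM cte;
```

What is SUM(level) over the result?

Base: id=3 (c37) at level 0.
Iteration 1: rows with reply_to in {3} -> c30 (id 4, level 1), c20 (id 7, level 1).
Iteration 2: rows with reply_to in {4,7} -> c19 (id 8, level 2), c35 (id 11, level 2), c38 (id 12, level 2).
Iteration 3: no rows with reply_to in {8,11,12}; recursion stops.
SUM(level) = 0 + 1 + 1 + 2 + 2 + 2 = 8.

8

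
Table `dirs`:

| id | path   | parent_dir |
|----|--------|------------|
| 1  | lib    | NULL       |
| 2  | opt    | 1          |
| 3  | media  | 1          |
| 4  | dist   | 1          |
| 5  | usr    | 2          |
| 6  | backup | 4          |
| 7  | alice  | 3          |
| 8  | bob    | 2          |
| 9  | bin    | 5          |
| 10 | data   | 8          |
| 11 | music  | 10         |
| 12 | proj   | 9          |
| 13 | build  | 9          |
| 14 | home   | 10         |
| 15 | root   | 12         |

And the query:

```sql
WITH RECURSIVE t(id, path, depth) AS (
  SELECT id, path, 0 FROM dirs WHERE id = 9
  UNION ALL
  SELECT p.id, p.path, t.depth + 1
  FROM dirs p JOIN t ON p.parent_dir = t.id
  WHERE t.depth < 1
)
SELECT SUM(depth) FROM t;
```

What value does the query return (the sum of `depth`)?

Base: id=9 (bin) at depth 0.
Iteration 1: rows with parent_dir in {9} -> proj (id 12, depth 1), build (id 13, depth 1).
Iteration 2: depth < 1 fails for all current rows; recursion stops.
SUM(depth) = 0 + 1 + 1 = 2.

2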